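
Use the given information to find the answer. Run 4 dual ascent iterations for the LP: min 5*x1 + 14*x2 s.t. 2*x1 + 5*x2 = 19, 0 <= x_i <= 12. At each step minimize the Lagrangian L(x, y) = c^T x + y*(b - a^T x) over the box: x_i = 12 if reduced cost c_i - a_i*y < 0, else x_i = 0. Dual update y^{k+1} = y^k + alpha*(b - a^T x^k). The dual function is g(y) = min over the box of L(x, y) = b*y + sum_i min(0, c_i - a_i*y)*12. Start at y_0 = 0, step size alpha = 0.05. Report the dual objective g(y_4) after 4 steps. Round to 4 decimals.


Dual ascent for LP: min 5*x1 + 14*x2, 2*x1 + 5*x2 = 19, 0 <= x_i <= 12
Step 1: y^k = 0.0, reduced costs: (5.0, 14.0)
  x^k = (0.0, 0.0), subgradient = b - a^T x = 19.0
  y^{k+1} = 0.0 + 0.05*19.0 = 0.95
Step 2: y^k = 0.95, reduced costs: (3.1, 9.25)
  x^k = (0.0, 0.0), subgradient = b - a^T x = 19.0
  y^{k+1} = 0.95 + 0.05*19.0 = 1.9
Step 3: y^k = 1.9, reduced costs: (1.2, 4.5)
  x^k = (0.0, 0.0), subgradient = b - a^T x = 19.0
  y^{k+1} = 1.9 + 0.05*19.0 = 2.85
Step 4: y^k = 2.85, reduced costs: (-0.7, -0.25)
  x^k = (12.0, 12.0), subgradient = b - a^T x = -65.0
  y^{k+1} = 2.85 + 0.05*-65.0 = -0.4
Dual objective at y_4 = -0.4: reduced costs (5.8, 16.0), box minimizer x = (0.0, 0.0)
g(y_4) = b*y + (c1 - a1*y)*x1 + (c2 - a2*y)*x2 = 19*(-0.4) + 5.8*0.0 + 16.0*0.0 = -7.6 + 0.0 + 0.0 = -7.6


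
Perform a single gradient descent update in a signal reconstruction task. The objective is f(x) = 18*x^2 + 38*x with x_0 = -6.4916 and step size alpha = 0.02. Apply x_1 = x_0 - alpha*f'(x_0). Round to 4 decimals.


We compute the gradient at x_0 and apply the update.
f'(x) = 36*x + 38
f'(-6.4916) = 36*-6.4916 + 38 = -195.6976
x_1 = -6.4916 - 0.02*-195.6976 = -2.5776


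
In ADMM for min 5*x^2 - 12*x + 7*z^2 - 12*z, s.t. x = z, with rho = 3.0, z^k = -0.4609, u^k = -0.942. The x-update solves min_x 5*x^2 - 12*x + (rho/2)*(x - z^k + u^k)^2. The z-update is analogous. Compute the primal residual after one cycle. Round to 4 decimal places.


ADMM iteration with rho = 3.0, z^k = -0.4609, u^k = -0.942
Step 1: x-update.
Minimize 5*x^2 - 12*x + (3.0/2)*(x + 0.4609 - 0.942)^2
FOC: (2*5 + 3.0)*x = 12 + 3.0*(-0.4609 + 0.942)
x^{k+1} = 1.0341
Step 2: z-update.
Minimize 7*z^2 - 12*z + (3.0/2)*(1.0341 - z - 0.942)^2
FOC: (2*7 + 3.0)*z = 12 + 3.0*(1.0341 - 0.942)
z^{k+1} = 0.7221
Step 3: u-update.
u^{k+1} = -0.942 + 1.0341 - 0.7221 = -0.63
Step 4: Primal residual = |1.0341 - 0.7221| = 0.312


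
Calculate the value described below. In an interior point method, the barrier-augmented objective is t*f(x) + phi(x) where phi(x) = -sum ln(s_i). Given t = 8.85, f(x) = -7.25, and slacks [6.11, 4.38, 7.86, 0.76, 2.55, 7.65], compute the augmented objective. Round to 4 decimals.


Step 1: Compute log-barrier.
ln values: [1.8099, 1.477, 2.0618, -0.2744, 0.9361, 2.0347]
phi = -(1.8099 + 1.477 + 2.0618 - 0.2744 + 0.9361 + 2.0347) = -8.0451
Step 2: Compute augmented objective.
t*f(x) = 8.85*-7.25 = -64.1625
Total = -64.1625 - 8.0451 = -72.2076


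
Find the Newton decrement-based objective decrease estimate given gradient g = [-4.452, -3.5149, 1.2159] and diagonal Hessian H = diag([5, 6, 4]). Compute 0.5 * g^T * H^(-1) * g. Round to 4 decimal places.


Step 1: H is diagonal, so H^(-1) * g = [-0.8904, -0.5858, 0.304].
Step 2: g^T H^(-1) g = sum_i g_i^2 / H_ii
  = (-4.452)^2/5 + (-3.5149)^2/6 + (1.2159)^2/4
  = 3.9641 + 2.0591 + 0.3696 = 6.3928
Step 3: Objective decrease = 0.5 * g^T H^(-1) g = 3.1964


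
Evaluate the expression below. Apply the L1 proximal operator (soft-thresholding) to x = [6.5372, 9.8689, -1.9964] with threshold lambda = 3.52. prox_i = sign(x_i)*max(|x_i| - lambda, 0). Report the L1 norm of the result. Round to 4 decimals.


Soft-thresholding with lambda = 3.52:
prox(6.5372) = sign(6.5372)*max(|6.5372| - 3.52, 0) = 3.0172
prox(9.8689) = sign(9.8689)*max(|9.8689| - 3.52, 0) = 6.3489
prox(-1.9964) = sign(-1.9964)*max(|-1.9964| - 3.52, 0) = 0.0
prox(x) = [3.0172, 6.3489, 0.0]
||prox(x)||_1 = 3.0172 + 6.3489 + 0.0 = 9.3661


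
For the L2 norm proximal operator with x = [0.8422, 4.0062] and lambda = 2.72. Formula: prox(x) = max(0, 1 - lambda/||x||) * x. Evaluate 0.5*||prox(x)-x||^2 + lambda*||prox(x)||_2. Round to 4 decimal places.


Step 1: Compute ||x||.
||x|| = 4.0938
Step 2: Compute scaling factor.
scale = max(0, 1 - 2.72/4.0938) = 0.3356
Step 3: prox(x) = [0.2826, 1.3444]
||prox(x)|| = 1.3738
Step 4: Proximal objective.
0.5*||prox-x||^2 = 3.6992
lambda*||prox|| = 3.7367
Total = 7.4358


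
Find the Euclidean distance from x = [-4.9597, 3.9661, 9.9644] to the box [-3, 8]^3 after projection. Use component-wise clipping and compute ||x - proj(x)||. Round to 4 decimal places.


Project each component onto [-3, 8].
clip(-4.9597) = -3.0, clip(3.9661) = 3.9661, clip(9.9644) = 8.0
Projection = [-3.0, 3.9661, 8.0]
Squared diffs: [3.8404, 0.0, 3.8589]
Distance = sqrt(7.6993) = 2.7748


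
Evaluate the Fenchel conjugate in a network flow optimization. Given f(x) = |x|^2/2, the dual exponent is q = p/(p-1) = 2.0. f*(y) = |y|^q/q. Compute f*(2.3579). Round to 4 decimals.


The conjugate exponent q satisfies 1/p + 1/q = 1.
p = 2, so q = 2/(2 - 1) = 2.0
|y|^q = 2.3579^2.0 = 5.5597
f*(2.3579) = 5.5597 / 2.0 = 2.7798


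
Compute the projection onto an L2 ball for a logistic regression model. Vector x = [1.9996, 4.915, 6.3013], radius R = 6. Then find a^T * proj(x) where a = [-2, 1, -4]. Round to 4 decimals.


Step 1: Compute ||x|| (intermediates to 6 decimals).
||x|| = sqrt(1.9996^2 + 4.915^2 + 6.3013^2) = 8.23784
Step 2: Project.
Since ||x|| > R, scale = R/||x|| = 6/8.23784 = 0.728346, proj(x) = scale * x
proj(x) = [1.456401, 3.579821, 4.589527]
Step 3: Dot product.
a^T * proj(x) = -2*1.456401 + 1*3.579821 - 4*4.589527 = -17.6911


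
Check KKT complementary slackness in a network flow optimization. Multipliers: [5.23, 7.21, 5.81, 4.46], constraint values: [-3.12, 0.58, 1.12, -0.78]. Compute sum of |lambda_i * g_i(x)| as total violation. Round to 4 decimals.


KKT complementary slackness check:
lambda_1 * g_1 = 5.23 * -3.12 = -16.3176
lambda_2 * g_2 = 7.21 * 0.58 = 4.1818
lambda_3 * g_3 = 5.81 * 1.12 = 6.5072
lambda_4 * g_4 = 4.46 * -0.78 = -3.4788
Total violation = 16.3176 + 4.1818 + 6.5072 + 3.4788 = 30.4854


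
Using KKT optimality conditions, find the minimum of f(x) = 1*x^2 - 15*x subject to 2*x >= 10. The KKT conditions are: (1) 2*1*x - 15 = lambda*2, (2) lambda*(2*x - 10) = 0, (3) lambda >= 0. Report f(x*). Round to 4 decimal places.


Step 1: Try lambda = 0 (constraint inactive).
Stationarity: 2*1*x - 15 = 0
x* = 15/(2*1) = 7.5
Check constraint: 2*7.5 = 15.0 >= 10 -- satisfied.
Step 2: Compute optimal value.
f(x*) = 1*7.5^2 - 15*7.5 = -56.25


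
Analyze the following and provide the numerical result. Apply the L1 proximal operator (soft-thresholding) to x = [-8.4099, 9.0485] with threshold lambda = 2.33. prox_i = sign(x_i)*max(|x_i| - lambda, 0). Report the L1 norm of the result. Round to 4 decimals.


Soft-thresholding with lambda = 2.33:
prox(-8.4099) = sign(-8.4099)*max(|-8.4099| - 2.33, 0) = -6.0799
prox(9.0485) = sign(9.0485)*max(|9.0485| - 2.33, 0) = 6.7185
prox(x) = [-6.0799, 6.7185]
||prox(x)||_1 = 6.0799 + 6.7185 = 12.7984


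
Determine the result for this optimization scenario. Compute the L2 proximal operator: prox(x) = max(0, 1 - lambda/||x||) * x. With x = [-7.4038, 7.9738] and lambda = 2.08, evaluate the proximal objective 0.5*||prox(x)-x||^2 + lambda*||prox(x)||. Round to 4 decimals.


Step 1: Compute ||x||.
||x|| = 10.8811
Step 2: Compute scaling factor.
scale = max(0, 1 - 2.08/10.8811) = 0.8088
Step 3: prox(x) = [-5.9885, 6.4495]
||prox(x)|| = 8.8011
Step 4: Proximal objective.
0.5*||prox-x||^2 = 2.1632
lambda*||prox|| = 18.3063
Total = 20.4694


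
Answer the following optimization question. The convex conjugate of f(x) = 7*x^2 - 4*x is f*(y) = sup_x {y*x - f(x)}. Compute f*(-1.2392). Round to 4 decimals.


f*(y) = sup_x {y*x - a*x^2 - b*x} = sup_x {(y-b)*x - a*x^2}
FOC: (y - b) - 2a*x = 0 => x* = (y - b)/(2a)
x* = (-1.2392 + 4)/(2*7) = 0.1972
f*(-1.2392) = (y-b)^2/(4a) = (-1.2392 + 4)^2/(4*7)
= 7.622/28 = 0.2722


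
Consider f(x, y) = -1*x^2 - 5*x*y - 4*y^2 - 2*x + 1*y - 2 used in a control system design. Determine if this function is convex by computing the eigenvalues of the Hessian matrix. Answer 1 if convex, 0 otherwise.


The Hessian of f(x,y) = -1*x^2 - 5*x*y - 4*y^2 - 2*x + 1*y - 2 is:
H = [[-2, -5], [-5, -8]]
Trace = -2 - 8 = -10
Determinant = -2*-8 - (-5)^2 = -9
Discriminant = (-10)^2 - 4*-9 = 136.0
Eigenvalues: lambda_1 = -10.831, lambda_2 = 0.831
The function is not convex.

0


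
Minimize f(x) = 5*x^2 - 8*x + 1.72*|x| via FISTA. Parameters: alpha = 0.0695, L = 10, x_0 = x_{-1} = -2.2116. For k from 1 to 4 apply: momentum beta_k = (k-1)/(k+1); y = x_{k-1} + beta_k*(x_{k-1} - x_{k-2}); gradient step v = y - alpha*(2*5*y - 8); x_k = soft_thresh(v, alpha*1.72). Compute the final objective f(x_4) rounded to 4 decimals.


FISTA on f(x) = 5*x^2 - 8*x + 1.72*|x|
L = 10, alpha = 0.0695
Iteration 1: beta = 0.0, y = -2.2116 + 0.0*(-2.2116 + 2.2116) = -2.2116
  grad(y) = -30.116, v = y - alpha*grad = -0.1185
  prox(v) = soft_thresh(-0.1185, 0.1195) = 0.0
Iteration 2: beta = 0.3333, y = 0.0 + 0.3333*(0.0 + 2.2116) = 0.7372
  grad(y) = -0.628, v = y - alpha*grad = 0.7808
  prox(v) = soft_thresh(0.7808, 0.1195) = 0.6613
Iteration 3: beta = 0.5, y = 0.6613 + 0.5*(0.6613 - 0.0) = 0.992
  grad(y) = 1.9196, v = y - alpha*grad = 0.8585
  prox(v) = soft_thresh(0.8585, 0.1195) = 0.739
Iteration 4: beta = 0.6, y = 0.739 + 0.6*(0.739 - 0.6613) = 0.7856
  grad(y) = -0.1437, v = y - alpha*grad = 0.7956
  prox(v) = soft_thresh(0.7956, 0.1195) = 0.6761
f(x_4) = 5*0.6761^2 - 8*0.6761 + 1.72*|0.6761| = -1.9604


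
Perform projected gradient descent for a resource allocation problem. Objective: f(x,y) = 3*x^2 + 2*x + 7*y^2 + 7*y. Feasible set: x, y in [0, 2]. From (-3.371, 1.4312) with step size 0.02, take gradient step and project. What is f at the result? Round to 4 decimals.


Step 1: Compute gradient at (-3.371, 1.4312).
grad_x = 2*3*-3.371 + 2 = -18.226
grad_y = 2*7*1.4312 + 7 = 27.0368
Step 2: Gradient step.
x_raw = -3.371 - 0.02*-18.226 = -3.0065
y_raw = 1.4312 - 0.02*27.0368 = 0.8905
Step 3: Project onto [0, 2].
x_proj = clip(-3.0065) = 0.0
y_proj = clip(0.8905) = 0.8905
Step 4: Evaluate f.
f(0.0, 0.8905) = 11.7837


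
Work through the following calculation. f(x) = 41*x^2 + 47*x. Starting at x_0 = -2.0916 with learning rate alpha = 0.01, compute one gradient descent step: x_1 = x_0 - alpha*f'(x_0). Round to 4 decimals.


We compute the gradient at x_0 and apply the update.
f'(x) = 82*x + 47
f'(-2.0916) = 82*-2.0916 + 47 = -124.5112
x_1 = -2.0916 - 0.01*-124.5112 = -0.8465


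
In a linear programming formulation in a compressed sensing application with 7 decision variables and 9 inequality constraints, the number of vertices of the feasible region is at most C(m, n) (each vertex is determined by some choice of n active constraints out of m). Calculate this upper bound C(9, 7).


Each vertex corresponds to some choice of n active constraints out of m, so the number of vertices is at most C(m, n) = m! / (n!(m-n)!).
m = 9, n = 7
Numerator: 9 * 8 * 7 * 6 * 5 * 4 * 3
Denominator: 7! = 5040
C(9, 7) = 36


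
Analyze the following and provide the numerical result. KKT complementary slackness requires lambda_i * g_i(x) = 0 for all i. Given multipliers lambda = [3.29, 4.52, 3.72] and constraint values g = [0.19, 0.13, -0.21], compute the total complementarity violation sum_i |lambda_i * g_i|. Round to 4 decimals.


KKT complementary slackness check:
lambda_1 * g_1 = 3.29 * 0.19 = 0.6251
lambda_2 * g_2 = 4.52 * 0.13 = 0.5876
lambda_3 * g_3 = 3.72 * -0.21 = -0.7812
Total violation = 0.6251 + 0.5876 + 0.7812 = 1.9939


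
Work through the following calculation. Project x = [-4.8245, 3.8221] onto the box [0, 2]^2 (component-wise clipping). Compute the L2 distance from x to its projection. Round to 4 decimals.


Project each component onto [0, 2].
clip(-4.8245) = 0.0, clip(3.8221) = 2.0
Projection = [0.0, 2.0]
Squared diffs: [23.2758, 3.32]
Distance = sqrt(26.5958) = 5.1571


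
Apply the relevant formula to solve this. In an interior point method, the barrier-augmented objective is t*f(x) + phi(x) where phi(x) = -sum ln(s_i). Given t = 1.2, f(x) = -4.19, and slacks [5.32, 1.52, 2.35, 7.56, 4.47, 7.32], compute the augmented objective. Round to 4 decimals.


Step 1: Compute log-barrier.
ln values: [1.6715, 0.4187, 0.8544, 2.0229, 1.4974, 1.9906]
phi = -(1.6715 + 0.4187 + 0.8544 + 2.0229 + 1.4974 + 1.9906) = -8.4555
Step 2: Compute augmented objective.
t*f(x) = 1.2*-4.19 = -5.028
Total = -5.028 - 8.4555 = -13.4835


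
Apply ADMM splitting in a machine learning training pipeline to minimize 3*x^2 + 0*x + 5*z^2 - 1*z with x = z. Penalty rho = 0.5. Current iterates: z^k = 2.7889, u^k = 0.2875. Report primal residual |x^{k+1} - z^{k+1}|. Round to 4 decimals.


ADMM iteration with rho = 0.5, z^k = 2.7889, u^k = 0.2875
Step 1: x-update.
Minimize 3*x^2 + 0*x + (0.5/2)*(x - 2.7889 + 0.2875)^2
FOC: (2*3 + 0.5)*x = 0 + 0.5*(2.7889 - 0.2875)
x^{k+1} = 0.1924
Step 2: z-update.
Minimize 5*z^2 - 1*z + (0.5/2)*(0.1924 - z + 0.2875)^2
FOC: (2*5 + 0.5)*z = 1 + 0.5*(0.1924 + 0.2875)
z^{k+1} = 0.1181
Step 3: u-update.
u^{k+1} = 0.2875 + 0.1924 - 0.1181 = 0.3618
Step 4: Primal residual = |0.1924 - 0.1181| = 0.0743


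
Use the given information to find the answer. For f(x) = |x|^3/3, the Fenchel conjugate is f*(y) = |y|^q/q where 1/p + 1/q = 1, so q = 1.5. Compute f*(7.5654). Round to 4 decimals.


The conjugate exponent q satisfies 1/p + 1/q = 1.
p = 3, so q = 3/(3 - 1) = 1.5
|y|^q = 7.5654^1.5 = 20.8088
f*(7.5654) = 20.8088 / 1.5 = 13.8726


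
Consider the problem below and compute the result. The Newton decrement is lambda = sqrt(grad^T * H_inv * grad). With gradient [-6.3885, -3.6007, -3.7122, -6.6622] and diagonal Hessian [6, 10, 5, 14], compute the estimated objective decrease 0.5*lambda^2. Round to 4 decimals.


Step 1: H is diagonal, so H^(-1) * g = [-1.0648, -0.3601, -0.7424, -0.4759].
Step 2: g^T H^(-1) g = sum_i g_i^2 / H_ii
  = (-6.3885)^2/6 + (-3.6007)^2/10 + (-3.7122)^2/5 + (-6.6622)^2/14
  = 6.8022 + 1.2965 + 2.7561 + 3.1704 = 14.0251
Step 3: Objective decrease = 0.5 * g^T H^(-1) g = 7.0125


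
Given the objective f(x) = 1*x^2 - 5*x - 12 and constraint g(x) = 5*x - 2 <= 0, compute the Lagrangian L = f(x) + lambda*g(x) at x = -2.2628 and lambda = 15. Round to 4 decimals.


Step 1: Evaluate f(x).
f(-2.2628) = 1*(-2.2628)^2 - 5*(-2.2628) - 12 = 4.4343
Step 2: Evaluate g(x).
g(-2.2628) = 5*-2.2628 - 2 = -13.314
Step 3: Compute Lagrangian.
L = 4.4343 + 15*-13.314 = -195.2757


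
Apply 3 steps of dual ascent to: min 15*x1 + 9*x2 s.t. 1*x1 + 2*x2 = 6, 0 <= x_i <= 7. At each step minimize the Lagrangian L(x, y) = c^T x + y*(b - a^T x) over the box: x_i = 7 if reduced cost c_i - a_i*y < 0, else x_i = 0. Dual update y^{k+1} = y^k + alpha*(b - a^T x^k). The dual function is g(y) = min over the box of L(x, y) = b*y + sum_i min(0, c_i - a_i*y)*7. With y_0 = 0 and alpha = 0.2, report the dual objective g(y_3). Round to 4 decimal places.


Dual ascent for LP: min 15*x1 + 9*x2, 1*x1 + 2*x2 = 6, 0 <= x_i <= 7
Step 1: y^k = 0.0, reduced costs: (15.0, 9.0)
  x^k = (0.0, 0.0), subgradient = b - a^T x = 6.0
  y^{k+1} = 0.0 + 0.2*6.0 = 1.2
Step 2: y^k = 1.2, reduced costs: (13.8, 6.6)
  x^k = (0.0, 0.0), subgradient = b - a^T x = 6.0
  y^{k+1} = 1.2 + 0.2*6.0 = 2.4
Step 3: y^k = 2.4, reduced costs: (12.6, 4.2)
  x^k = (0.0, 0.0), subgradient = b - a^T x = 6.0
  y^{k+1} = 2.4 + 0.2*6.0 = 3.6
Dual objective at y_3 = 3.6: reduced costs (11.4, 1.8), box minimizer x = (0.0, 0.0)
g(y_3) = b*y + (c1 - a1*y)*x1 + (c2 - a2*y)*x2 = 6*3.6 + 11.4*0.0 + 1.8*0.0 = 21.6 + 0.0 + 0.0 = 21.6


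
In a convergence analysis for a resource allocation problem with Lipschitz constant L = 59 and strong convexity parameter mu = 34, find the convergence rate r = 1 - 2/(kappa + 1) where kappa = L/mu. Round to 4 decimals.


Step 1: Compute the condition number.
kappa = L/mu = 59/34 = 1.7353
Step 2: Compute the convergence rate.
r = 1 - 2/(kappa + 1) = 1 - 2*mu/(L + mu) = (L - mu)/(L + mu) = 25/93 = 0.2688


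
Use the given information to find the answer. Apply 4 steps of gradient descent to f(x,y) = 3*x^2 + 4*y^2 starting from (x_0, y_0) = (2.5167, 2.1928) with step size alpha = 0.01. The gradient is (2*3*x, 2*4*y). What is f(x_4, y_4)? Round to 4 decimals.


Gradient descent on f(x,y) = 3*x^2 + 4*y^2.
Starting point: (2.5167, 2.1928), alpha = 0.01
Step 1: grad_x = 2*3*2.5167 = 15.1002, grad_y = 2*4*2.1928 = 17.5424
  x_1 = 2.5167 - 0.01*15.1002 = 2.3657
  y_1 = 2.1928 - 0.01*17.5424 = 2.0174
Step 2: grad_x = 2*3*2.3657 = 14.1942, grad_y = 2*4*2.0174 = 16.139
  x_2 = 2.3657 - 0.01*14.1942 = 2.2238
  y_2 = 2.0174 - 0.01*16.139 = 1.856
Step 3: grad_x = 2*3*2.2238 = 13.3425, grad_y = 2*4*1.856 = 14.8479
  x_3 = 2.2238 - 0.01*13.3425 = 2.0903
  y_3 = 1.856 - 0.01*14.8479 = 1.7075
Step 4: grad_x = 2*3*2.0903 = 12.542, grad_y = 2*4*1.7075 = 13.6601
  x_4 = 2.0903 - 0.01*12.542 = 1.9649
  y_4 = 1.7075 - 0.01*13.6601 = 1.5709
f(1.9649, 1.5709) = 3*1.9649^2 + 4*1.5709^2 = 21.4536


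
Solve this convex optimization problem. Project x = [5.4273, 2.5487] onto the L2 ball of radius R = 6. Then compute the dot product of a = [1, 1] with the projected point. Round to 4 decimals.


Step 1: Compute ||x|| (intermediates to 6 decimals).
||x|| = sqrt(5.4273^2 + 2.5487^2) = 5.995953
Step 2: Project.
Since ||x|| <= R, proj = x (no scaling needed).
proj(x) = [5.4273, 2.5487]
Step 3: Dot product.
a^T * proj(x) = 1*5.4273 + 1*2.5487 = 7.976


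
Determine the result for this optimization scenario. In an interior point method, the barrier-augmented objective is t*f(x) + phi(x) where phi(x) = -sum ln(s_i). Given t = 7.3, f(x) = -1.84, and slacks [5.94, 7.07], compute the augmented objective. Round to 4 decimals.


Step 1: Compute log-barrier.
ln values: [1.7817, 1.9559]
phi = -(1.7817 + 1.9559) = -3.7376
Step 2: Compute augmented objective.
t*f(x) = 7.3*-1.84 = -13.432
Total = -13.432 - 3.7376 = -17.1696


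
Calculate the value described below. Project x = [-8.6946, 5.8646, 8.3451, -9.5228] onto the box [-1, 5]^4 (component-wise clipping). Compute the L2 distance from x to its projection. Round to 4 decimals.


Project each component onto [-1, 5].
clip(-8.6946) = -1.0, clip(5.8646) = 5.0, clip(8.3451) = 5.0, clip(-9.5228) = -1.0
Projection = [-1.0, 5.0, 5.0, -1.0]
Squared diffs: [59.2069, 0.7475, 11.1897, 72.6381]
Distance = sqrt(143.7822) = 11.9909


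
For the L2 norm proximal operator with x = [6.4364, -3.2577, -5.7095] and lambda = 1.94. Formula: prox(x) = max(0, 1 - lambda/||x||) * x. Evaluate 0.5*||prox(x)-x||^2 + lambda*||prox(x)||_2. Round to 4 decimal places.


Step 1: Compute ||x||.
||x|| = 9.1999
Step 2: Compute scaling factor.
scale = max(0, 1 - 1.94/9.1999) = 0.7891
Step 3: prox(x) = [5.0791, -2.5707, -4.5055]
||prox(x)|| = 7.2599
Step 4: Proximal objective.
0.5*||prox-x||^2 = 1.8818
lambda*||prox|| = 14.0842
Total = 15.966


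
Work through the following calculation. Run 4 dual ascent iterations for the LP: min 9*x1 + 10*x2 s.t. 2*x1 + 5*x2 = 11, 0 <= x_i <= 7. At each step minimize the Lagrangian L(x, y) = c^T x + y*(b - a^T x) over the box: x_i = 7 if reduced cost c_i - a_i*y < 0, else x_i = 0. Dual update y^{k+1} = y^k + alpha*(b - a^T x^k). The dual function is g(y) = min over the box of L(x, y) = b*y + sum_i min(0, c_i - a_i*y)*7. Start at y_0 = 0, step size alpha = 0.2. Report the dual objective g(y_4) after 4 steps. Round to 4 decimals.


Dual ascent for LP: min 9*x1 + 10*x2, 2*x1 + 5*x2 = 11, 0 <= x_i <= 7
Step 1: y^k = 0.0, reduced costs: (9.0, 10.0)
  x^k = (0.0, 0.0), subgradient = b - a^T x = 11.0
  y^{k+1} = 0.0 + 0.2*11.0 = 2.2
Step 2: y^k = 2.2, reduced costs: (4.6, -1.0)
  x^k = (0.0, 7.0), subgradient = b - a^T x = -24.0
  y^{k+1} = 2.2 + 0.2*-24.0 = -2.6
Step 3: y^k = -2.6, reduced costs: (14.2, 23.0)
  x^k = (0.0, 0.0), subgradient = b - a^T x = 11.0
  y^{k+1} = -2.6 + 0.2*11.0 = -0.4
Step 4: y^k = -0.4, reduced costs: (9.8, 12.0)
  x^k = (0.0, 0.0), subgradient = b - a^T x = 11.0
  y^{k+1} = -0.4 + 0.2*11.0 = 1.8
Dual objective at y_4 = 1.8: reduced costs (5.4, 1.0), box minimizer x = (0.0, 0.0)
g(y_4) = b*y + (c1 - a1*y)*x1 + (c2 - a2*y)*x2 = 11*1.8 + 5.4*0.0 + 1.0*0.0 = 19.8 + 0.0 + 0.0 = 19.8


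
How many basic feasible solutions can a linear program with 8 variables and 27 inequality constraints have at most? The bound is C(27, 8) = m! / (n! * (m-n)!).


Each vertex corresponds to some choice of n active constraints out of m, so the number of vertices is at most C(m, n) = m! / (n!(m-n)!).
m = 27, n = 8
Numerator: 27 * 26 * 25 * 24 * 23 * 22 * 21 * 20
Denominator: 8! = 40320
C(27, 8) = 2220075


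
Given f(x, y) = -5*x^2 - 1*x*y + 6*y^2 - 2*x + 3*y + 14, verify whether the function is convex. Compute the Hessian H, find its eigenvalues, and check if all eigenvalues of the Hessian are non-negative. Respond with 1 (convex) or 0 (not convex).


The Hessian of f(x,y) = -5*x^2 - 1*x*y + 6*y^2 - 2*x + 3*y + 14 is:
H = [[-10, -1], [-1, 12]]
Trace = -10 + 12 = 2
Determinant = -10*12 - (-1)^2 = -121
Discriminant = (2)^2 - 4*-121 = 488.0
Eigenvalues: lambda_1 = -10.0454, lambda_2 = 12.0454
The function is not convex.

0


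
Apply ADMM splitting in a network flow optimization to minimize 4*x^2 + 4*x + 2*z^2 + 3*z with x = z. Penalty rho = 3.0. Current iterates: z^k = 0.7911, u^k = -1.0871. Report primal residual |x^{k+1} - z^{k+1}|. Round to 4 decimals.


ADMM iteration with rho = 3.0, z^k = 0.7911, u^k = -1.0871
Step 1: x-update.
Minimize 4*x^2 + 4*x + (3.0/2)*(x - 0.7911 - 1.0871)^2
FOC: (2*4 + 3.0)*x = -4 + 3.0*(0.7911 + 1.0871)
x^{k+1} = 0.1486
Step 2: z-update.
Minimize 2*z^2 + 3*z + (3.0/2)*(0.1486 - z - 1.0871)^2
FOC: (2*2 + 3.0)*z = -3 + 3.0*(0.1486 - 1.0871)
z^{k+1} = -0.8308
Step 3: u-update.
u^{k+1} = -1.0871 + 0.1486 + 0.8308 = -0.1077
Step 4: Primal residual = |0.1486 + 0.8308| = 0.9794


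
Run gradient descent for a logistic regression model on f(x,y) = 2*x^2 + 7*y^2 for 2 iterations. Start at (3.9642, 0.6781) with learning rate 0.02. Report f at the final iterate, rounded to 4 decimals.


Gradient descent on f(x,y) = 2*x^2 + 7*y^2.
Starting point: (3.9642, 0.6781), alpha = 0.02
Step 1: grad_x = 2*2*3.9642 = 15.8568, grad_y = 2*7*0.6781 = 9.4934
  x_1 = 3.9642 - 0.02*15.8568 = 3.6471
  y_1 = 0.6781 - 0.02*9.4934 = 0.4882
Step 2: grad_x = 2*2*3.6471 = 14.5883, grad_y = 2*7*0.4882 = 6.8352
  x_2 = 3.6471 - 0.02*14.5883 = 3.3553
  y_2 = 0.4882 - 0.02*6.8352 = 0.3515
f(3.3553, 0.3515) = 2*3.3553^2 + 7*0.3515^2 = 23.3811


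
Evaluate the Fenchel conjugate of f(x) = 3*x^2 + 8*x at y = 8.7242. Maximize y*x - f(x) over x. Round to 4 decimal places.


f*(y) = sup_x {y*x - a*x^2 - b*x} = sup_x {(y-b)*x - a*x^2}
FOC: (y - b) - 2a*x = 0 => x* = (y - b)/(2a)
x* = (8.7242 - 8)/(2*3) = 0.1207
f*(8.7242) = (y-b)^2/(4a) = (8.7242 - 8)^2/(4*3)
= 0.5245/12 = 0.0437


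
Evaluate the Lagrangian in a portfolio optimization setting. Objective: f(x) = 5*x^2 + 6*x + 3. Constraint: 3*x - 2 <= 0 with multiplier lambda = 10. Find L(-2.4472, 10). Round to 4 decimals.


Step 1: Evaluate f(x).
f(-2.4472) = 5*(-2.4472)^2 + 6*(-2.4472) + 3 = 18.2607
Step 2: Evaluate g(x).
g(-2.4472) = 3*-2.4472 - 2 = -9.3416
Step 3: Compute Lagrangian.
L = 18.2607 + 10*-9.3416 = -75.1553


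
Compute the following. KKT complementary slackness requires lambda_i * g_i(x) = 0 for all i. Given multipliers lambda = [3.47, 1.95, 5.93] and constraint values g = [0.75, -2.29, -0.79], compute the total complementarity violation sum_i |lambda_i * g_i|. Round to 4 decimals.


KKT complementary slackness check:
lambda_1 * g_1 = 3.47 * 0.75 = 2.6025
lambda_2 * g_2 = 1.95 * -2.29 = -4.4655
lambda_3 * g_3 = 5.93 * -0.79 = -4.6847
Total violation = 2.6025 + 4.4655 + 4.6847 = 11.7527


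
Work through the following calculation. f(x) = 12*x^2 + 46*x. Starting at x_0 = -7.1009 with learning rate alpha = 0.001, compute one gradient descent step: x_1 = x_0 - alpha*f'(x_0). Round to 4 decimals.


We compute the gradient at x_0 and apply the update.
f'(x) = 24*x + 46
f'(-7.1009) = 24*-7.1009 + 46 = -124.4216
x_1 = -7.1009 - 0.001*-124.4216 = -6.9765


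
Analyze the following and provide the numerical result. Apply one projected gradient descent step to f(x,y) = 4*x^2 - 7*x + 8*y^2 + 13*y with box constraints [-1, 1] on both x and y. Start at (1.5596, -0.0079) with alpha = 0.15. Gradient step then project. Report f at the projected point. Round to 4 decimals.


Step 1: Compute gradient at (1.5596, -0.0079).
grad_x = 2*4*1.5596 - 7 = 5.4768
grad_y = 2*8*-0.0079 + 13 = 12.8736
Step 2: Gradient step.
x_raw = 1.5596 - 0.15*5.4768 = 0.7381
y_raw = -0.0079 - 0.15*12.8736 = -1.9389
Step 3: Project onto [-1, 1].
x_proj = clip(0.7381) = 0.7381
y_proj = clip(-1.9389) = -1.0
Step 4: Evaluate f.
f(0.7381, -1.0) = -7.9875


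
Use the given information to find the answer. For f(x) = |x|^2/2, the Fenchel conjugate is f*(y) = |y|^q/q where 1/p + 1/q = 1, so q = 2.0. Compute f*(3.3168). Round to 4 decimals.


The conjugate exponent q satisfies 1/p + 1/q = 1.
p = 2, so q = 2/(2 - 1) = 2.0
|y|^q = 3.3168^2.0 = 11.0012
f*(3.3168) = 11.0012 / 2.0 = 5.5006


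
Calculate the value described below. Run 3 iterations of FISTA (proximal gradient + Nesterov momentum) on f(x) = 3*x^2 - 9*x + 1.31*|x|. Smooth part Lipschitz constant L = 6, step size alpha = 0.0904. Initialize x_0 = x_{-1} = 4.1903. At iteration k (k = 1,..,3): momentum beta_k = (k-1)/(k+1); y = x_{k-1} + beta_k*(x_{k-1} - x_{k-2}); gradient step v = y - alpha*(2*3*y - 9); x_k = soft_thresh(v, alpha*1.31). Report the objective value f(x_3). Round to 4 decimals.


FISTA on f(x) = 3*x^2 - 9*x + 1.31*|x|
L = 6, alpha = 0.0904
Iteration 1: beta = 0.0, y = 4.1903 + 0.0*(4.1903 - 4.1903) = 4.1903
  grad(y) = 16.1418, v = y - alpha*grad = 2.7311
  prox(v) = soft_thresh(2.7311, 0.1184) = 2.6127
Iteration 2: beta = 0.3333, y = 2.6127 + 0.3333*(2.6127 - 4.1903) = 2.0868
  grad(y) = 3.5207, v = y - alpha*grad = 1.7685
  prox(v) = soft_thresh(1.7685, 0.1184) = 1.6501
Iteration 3: beta = 0.5, y = 1.6501 + 0.5*(1.6501 - 2.6127) = 1.1688
  grad(y) = -1.9872, v = y - alpha*grad = 1.3484
  prox(v) = soft_thresh(1.3484, 0.1184) = 1.23
f(x_3) = 3*1.23^2 - 9*1.23 + 1.31*|1.23| = -4.92


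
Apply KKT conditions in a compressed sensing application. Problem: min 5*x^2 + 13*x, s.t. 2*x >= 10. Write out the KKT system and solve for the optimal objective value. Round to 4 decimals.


Step 1: Try lambda = 0 (constraint inactive).
x_unc = -13/(2*5) = -1.3
Check: 2*-1.3 = -2.6 < 10 -- violated!
Step 2: Constraint must be active: 2*x = 10
x* = 10/2 = 5.0
lambda = (2*5*5.0 + 13)/2 = 31.5
Step 3: Compute optimal value.
f(x*) = 5*5.0^2 + 13*5.0 = 190.0


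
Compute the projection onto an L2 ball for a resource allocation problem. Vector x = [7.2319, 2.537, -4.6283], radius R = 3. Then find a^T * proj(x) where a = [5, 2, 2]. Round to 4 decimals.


Step 1: Compute ||x|| (intermediates to 6 decimals).
||x|| = sqrt(7.2319^2 + 2.537^2 + (-4.6283)^2) = 8.953095
Step 2: Project.
Since ||x|| > R, scale = R/||x|| = 3/8.953095 = 0.33508, proj(x) = scale * x
proj(x) = [2.423265, 0.850098, -1.550851]
Step 3: Dot product.
a^T * proj(x) = 5*2.423265 + 2*0.850098 + 2*(-1.550851) = 10.7148


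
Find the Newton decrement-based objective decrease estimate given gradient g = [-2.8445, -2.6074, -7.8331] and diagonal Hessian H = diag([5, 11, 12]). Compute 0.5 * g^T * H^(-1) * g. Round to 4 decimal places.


Step 1: H is diagonal, so H^(-1) * g = [-0.5689, -0.237, -0.6528].
Step 2: g^T H^(-1) g = sum_i g_i^2 / H_ii
  = (-2.8445)^2/5 + (-2.6074)^2/11 + (-7.8331)^2/12
  = 1.6182 + 0.618 + 5.1131 = 7.3494
Step 3: Objective decrease = 0.5 * g^T H^(-1) g = 3.6747


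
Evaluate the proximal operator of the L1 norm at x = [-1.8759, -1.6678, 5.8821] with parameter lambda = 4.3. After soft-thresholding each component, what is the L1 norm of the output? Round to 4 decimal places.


Soft-thresholding with lambda = 4.3:
prox(-1.8759) = sign(-1.8759)*max(|-1.8759| - 4.3, 0) = 0.0
prox(-1.6678) = sign(-1.6678)*max(|-1.6678| - 4.3, 0) = 0.0
prox(5.8821) = sign(5.8821)*max(|5.8821| - 4.3, 0) = 1.5821
prox(x) = [0.0, 0.0, 1.5821]
||prox(x)||_1 = 0.0 + 0.0 + 1.5821 = 1.5821


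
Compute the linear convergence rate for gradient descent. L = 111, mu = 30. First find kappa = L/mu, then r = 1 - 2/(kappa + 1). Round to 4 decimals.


Step 1: Compute the condition number.
kappa = L/mu = 111/30 = 3.7
Step 2: Compute the convergence rate.
r = 1 - 2/(kappa + 1) = 1 - 2*mu/(L + mu) = (L - mu)/(L + mu) = 81/141 = 0.5745


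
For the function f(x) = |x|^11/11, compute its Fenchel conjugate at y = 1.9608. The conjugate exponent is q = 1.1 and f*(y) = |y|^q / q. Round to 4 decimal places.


The conjugate exponent q satisfies 1/p + 1/q = 1.
p = 11, so q = 11/(11 - 1) = 1.1
|y|^q = 1.9608^1.1 = 2.0974
f*(1.9608) = 2.0974 / 1.1 = 1.9067


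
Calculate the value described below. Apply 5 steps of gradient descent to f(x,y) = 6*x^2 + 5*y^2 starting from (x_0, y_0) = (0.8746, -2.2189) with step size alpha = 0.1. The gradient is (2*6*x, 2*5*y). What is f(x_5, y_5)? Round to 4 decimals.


Gradient descent on f(x,y) = 6*x^2 + 5*y^2.
Starting point: (0.8746, -2.2189), alpha = 0.1
Step 1: grad_x = 2*6*0.8746 = 10.4952, grad_y = 2*5*-2.2189 = -22.189
  x_1 = 0.8746 - 0.1*10.4952 = -0.1749
  y_1 = -2.2189 - 0.1*-22.189 = 0.0
Step 2: grad_x = 2*6*-0.1749 = -2.099, grad_y = 2*5*0.0 = 0.0
  x_2 = -0.1749 - 0.1*-2.099 = 0.035
  y_2 = 0.0 - 0.1*0.0 = 0.0
Step 3: grad_x = 2*6*0.035 = 0.4198, grad_y = 2*5*0.0 = 0.0
  x_3 = 0.035 - 0.1*0.4198 = -0.007
  y_3 = 0.0 - 0.1*0.0 = 0.0
Step 4: grad_x = 2*6*-0.007 = -0.084, grad_y = 2*5*0.0 = 0.0
  x_4 = -0.007 - 0.1*-0.084 = 0.0014
  y_4 = 0.0 - 0.1*0.0 = 0.0
Step 5: grad_x = 2*6*0.0014 = 0.0168, grad_y = 2*5*0.0 = 0.0
  x_5 = 0.0014 - 0.1*0.0168 = -0.0003
  y_5 = 0.0 - 0.1*0.0 = 0.0
f(-0.0003, 0.0) = 6*(-0.0003)^2 + 5*0.0^2 = 0.0


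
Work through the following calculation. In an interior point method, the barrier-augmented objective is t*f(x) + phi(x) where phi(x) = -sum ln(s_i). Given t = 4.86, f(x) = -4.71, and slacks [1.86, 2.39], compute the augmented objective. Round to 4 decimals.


Step 1: Compute log-barrier.
ln values: [0.6206, 0.8713]
phi = -(0.6206 + 0.8713) = -1.4919
Step 2: Compute augmented objective.
t*f(x) = 4.86*-4.71 = -22.8906
Total = -22.8906 - 1.4919 = -24.3825


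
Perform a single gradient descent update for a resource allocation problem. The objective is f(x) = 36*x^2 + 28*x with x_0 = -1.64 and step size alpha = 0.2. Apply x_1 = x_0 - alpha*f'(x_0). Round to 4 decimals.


We compute the gradient at x_0 and apply the update.
f'(x) = 72*x + 28
f'(-1.64) = 72*-1.64 + 28 = -90.08
x_1 = -1.64 - 0.2*-90.08 = 16.376


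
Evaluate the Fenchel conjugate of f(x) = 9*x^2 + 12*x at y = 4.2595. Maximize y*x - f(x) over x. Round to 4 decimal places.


f*(y) = sup_x {y*x - a*x^2 - b*x} = sup_x {(y-b)*x - a*x^2}
FOC: (y - b) - 2a*x = 0 => x* = (y - b)/(2a)
x* = (4.2595 - 12)/(2*9) = -0.43
f*(4.2595) = (y-b)^2/(4a) = (4.2595 - 12)^2/(4*9)
= 59.9153/36 = 1.6643


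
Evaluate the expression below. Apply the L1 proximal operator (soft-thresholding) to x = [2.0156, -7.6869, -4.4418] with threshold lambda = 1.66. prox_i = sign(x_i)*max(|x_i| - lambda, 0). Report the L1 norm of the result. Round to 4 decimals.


Soft-thresholding with lambda = 1.66:
prox(2.0156) = sign(2.0156)*max(|2.0156| - 1.66, 0) = 0.3556
prox(-7.6869) = sign(-7.6869)*max(|-7.6869| - 1.66, 0) = -6.0269
prox(-4.4418) = sign(-4.4418)*max(|-4.4418| - 1.66, 0) = -2.7818
prox(x) = [0.3556, -6.0269, -2.7818]
||prox(x)||_1 = 0.3556 + 6.0269 + 2.7818 = 9.1643


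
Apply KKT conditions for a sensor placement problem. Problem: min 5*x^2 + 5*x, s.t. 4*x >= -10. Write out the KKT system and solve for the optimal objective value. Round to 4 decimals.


Step 1: Try lambda = 0 (constraint inactive).
Stationarity: 2*5*x + 5 = 0
x* = -5/(2*5) = -0.5
Check constraint: 4*-0.5 = -2.0 >= -10 -- satisfied.
Step 2: Compute optimal value.
f(x*) = 5*(-0.5)^2 + 5*(-0.5) = -1.25


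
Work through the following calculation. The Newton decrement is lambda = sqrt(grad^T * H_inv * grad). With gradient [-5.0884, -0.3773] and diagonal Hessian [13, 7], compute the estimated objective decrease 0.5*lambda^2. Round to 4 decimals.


Step 1: H is diagonal, so H^(-1) * g = [-0.3914, -0.0539].
Step 2: g^T H^(-1) g = sum_i g_i^2 / H_ii
  = (-5.0884)^2/13 + (-0.3773)^2/7
  = 1.9917 + 0.0203 = 2.012
Step 3: Objective decrease = 0.5 * g^T H^(-1) g = 1.006


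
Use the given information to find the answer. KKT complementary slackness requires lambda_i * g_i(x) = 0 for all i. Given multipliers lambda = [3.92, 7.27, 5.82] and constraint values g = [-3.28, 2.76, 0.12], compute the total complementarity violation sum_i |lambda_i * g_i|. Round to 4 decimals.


KKT complementary slackness check:
lambda_1 * g_1 = 3.92 * -3.28 = -12.8576
lambda_2 * g_2 = 7.27 * 2.76 = 20.0652
lambda_3 * g_3 = 5.82 * 0.12 = 0.6984
Total violation = 12.8576 + 20.0652 + 0.6984 = 33.6212


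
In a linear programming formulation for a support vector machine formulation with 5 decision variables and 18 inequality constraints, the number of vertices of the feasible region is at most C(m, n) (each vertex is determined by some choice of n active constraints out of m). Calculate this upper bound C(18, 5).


Each vertex corresponds to some choice of n active constraints out of m, so the number of vertices is at most C(m, n) = m! / (n!(m-n)!).
m = 18, n = 5
Numerator: 18 * 17 * 16 * 15 * 14
Denominator: 5! = 120
C(18, 5) = 8568


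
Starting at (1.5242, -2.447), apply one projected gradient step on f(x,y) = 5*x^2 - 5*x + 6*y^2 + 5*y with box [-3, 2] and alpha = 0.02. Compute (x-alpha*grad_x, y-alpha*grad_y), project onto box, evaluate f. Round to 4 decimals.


Step 1: Compute gradient at (1.5242, -2.447).
grad_x = 2*5*1.5242 - 5 = 10.242
grad_y = 2*6*-2.447 + 5 = -24.364
Step 2: Gradient step.
x_raw = 1.5242 - 0.02*10.242 = 1.3194
y_raw = -2.447 - 0.02*-24.364 = -1.9597
Step 3: Project onto [-3, 2].
x_proj = clip(1.3194) = 1.3194
y_proj = clip(-1.9597) = -1.9597
Step 4: Evaluate f.
f(1.3194, -1.9597) = 15.3512


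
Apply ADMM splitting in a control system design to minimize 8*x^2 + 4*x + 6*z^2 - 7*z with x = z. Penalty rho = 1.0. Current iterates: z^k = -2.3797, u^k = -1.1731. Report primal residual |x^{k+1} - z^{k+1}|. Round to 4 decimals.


ADMM iteration with rho = 1.0, z^k = -2.3797, u^k = -1.1731
Step 1: x-update.
Minimize 8*x^2 + 4*x + (1.0/2)*(x + 2.3797 - 1.1731)^2
FOC: (2*8 + 1.0)*x = -4 + 1.0*(-2.3797 + 1.1731)
x^{k+1} = -0.3063
Step 2: z-update.
Minimize 6*z^2 - 7*z + (1.0/2)*(-0.3063 - z - 1.1731)^2
FOC: (2*6 + 1.0)*z = 7 + 1.0*(-0.3063 - 1.1731)
z^{k+1} = 0.4247
Step 3: u-update.
u^{k+1} = -1.1731 - 0.3063 - 0.4247 = -1.904
Step 4: Primal residual = |-0.3063 - 0.4247| = 0.7309


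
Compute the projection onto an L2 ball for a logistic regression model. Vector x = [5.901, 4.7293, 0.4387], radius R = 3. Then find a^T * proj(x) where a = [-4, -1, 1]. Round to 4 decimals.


Step 1: Compute ||x|| (intermediates to 6 decimals).
||x|| = sqrt(5.901^2 + 4.7293^2 + 0.4387^2) = 7.574994
Step 2: Project.
Since ||x|| > R, scale = R/||x|| = 3/7.574994 = 0.39604, proj(x) = scale * x
proj(x) = [2.337032, 1.872992, 0.173743]
Step 3: Dot product.
a^T * proj(x) = -4*2.337032 - 1*1.872992 + 1*0.173743 = -11.0474


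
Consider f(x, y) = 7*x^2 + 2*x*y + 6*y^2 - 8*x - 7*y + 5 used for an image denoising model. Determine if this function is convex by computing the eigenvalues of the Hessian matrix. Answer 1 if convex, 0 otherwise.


The Hessian of f(x,y) = 7*x^2 + 2*x*y + 6*y^2 - 8*x - 7*y + 5 is:
H = [[14, 2], [2, 12]]
Trace = 14 + 12 = 26
Determinant = 14*12 - (2)^2 = 164
Discriminant = (26)^2 - 4*164 = 20.0
Eigenvalues: lambda_1 = 10.7639, lambda_2 = 15.2361
The function is convex.

1


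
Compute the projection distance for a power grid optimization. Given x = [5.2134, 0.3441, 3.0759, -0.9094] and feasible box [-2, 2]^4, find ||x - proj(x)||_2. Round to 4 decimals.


Project each component onto [-2, 2].
clip(5.2134) = 2.0, clip(0.3441) = 0.3441, clip(3.0759) = 2.0, clip(-0.9094) = -0.9094
Projection = [2.0, 0.3441, 2.0, -0.9094]
Squared diffs: [10.3259, 0.0, 1.1576, 0.0]
Distance = sqrt(11.4835) = 3.3887


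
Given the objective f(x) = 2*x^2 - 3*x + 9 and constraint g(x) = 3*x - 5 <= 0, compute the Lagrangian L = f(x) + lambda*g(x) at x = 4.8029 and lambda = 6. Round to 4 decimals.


Step 1: Evaluate f(x).
f(4.8029) = 2*4.8029^2 - 3*4.8029 + 9 = 40.727
Step 2: Evaluate g(x).
g(4.8029) = 3*4.8029 - 5 = 9.4087
Step 3: Compute Lagrangian.
L = 40.727 + 6*9.4087 = 97.1792


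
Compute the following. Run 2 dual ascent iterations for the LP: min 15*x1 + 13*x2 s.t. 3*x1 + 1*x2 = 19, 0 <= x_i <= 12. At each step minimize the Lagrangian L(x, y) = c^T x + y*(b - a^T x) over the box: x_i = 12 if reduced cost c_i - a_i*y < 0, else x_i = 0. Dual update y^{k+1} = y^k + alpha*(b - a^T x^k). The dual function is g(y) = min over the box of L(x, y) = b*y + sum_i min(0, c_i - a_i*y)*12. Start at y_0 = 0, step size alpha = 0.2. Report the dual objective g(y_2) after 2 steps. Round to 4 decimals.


Dual ascent for LP: min 15*x1 + 13*x2, 3*x1 + 1*x2 = 19, 0 <= x_i <= 12
Step 1: y^k = 0.0, reduced costs: (15.0, 13.0)
  x^k = (0.0, 0.0), subgradient = b - a^T x = 19.0
  y^{k+1} = 0.0 + 0.2*19.0 = 3.8
Step 2: y^k = 3.8, reduced costs: (3.6, 9.2)
  x^k = (0.0, 0.0), subgradient = b - a^T x = 19.0
  y^{k+1} = 3.8 + 0.2*19.0 = 7.6
Dual objective at y_2 = 7.6: reduced costs (-7.8, 5.4), box minimizer x = (12.0, 0.0)
g(y_2) = b*y + (c1 - a1*y)*x1 + (c2 - a2*y)*x2 = 19*7.6 + (-7.8)*12.0 + 5.4*0.0 = 144.4 - 93.6 + 0.0 = 50.8


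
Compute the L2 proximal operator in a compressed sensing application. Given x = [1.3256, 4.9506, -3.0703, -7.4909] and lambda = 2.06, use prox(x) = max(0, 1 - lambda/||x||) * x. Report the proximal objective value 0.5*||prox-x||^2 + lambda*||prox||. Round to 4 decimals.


Step 1: Compute ||x||.
||x|| = 9.5815
Step 2: Compute scaling factor.
scale = max(0, 1 - 2.06/9.5815) = 0.785
Step 3: prox(x) = [1.0406, 3.8862, -2.4102, -5.8804]
||prox(x)|| = 7.5215
Step 4: Proximal objective.
0.5*||prox-x||^2 = 2.1218
lambda*||prox|| = 15.4943
Total = 17.6162


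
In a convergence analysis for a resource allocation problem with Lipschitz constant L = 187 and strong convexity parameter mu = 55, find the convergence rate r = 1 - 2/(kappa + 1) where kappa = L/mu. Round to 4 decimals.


Step 1: Compute the condition number.
kappa = L/mu = 187/55 = 3.4
Step 2: Compute the convergence rate.
r = 1 - 2/(kappa + 1) = 1 - 2*mu/(L + mu) = (L - mu)/(L + mu) = 132/242 = 0.5455


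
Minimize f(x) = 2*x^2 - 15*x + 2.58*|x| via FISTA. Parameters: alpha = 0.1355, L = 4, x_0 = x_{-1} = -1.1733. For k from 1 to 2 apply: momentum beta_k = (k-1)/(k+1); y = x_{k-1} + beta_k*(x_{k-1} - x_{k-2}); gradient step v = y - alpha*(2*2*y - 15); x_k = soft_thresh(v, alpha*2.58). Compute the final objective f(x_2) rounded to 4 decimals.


FISTA on f(x) = 2*x^2 - 15*x + 2.58*|x|
L = 4, alpha = 0.1355
Iteration 1: beta = 0.0, y = -1.1733 + 0.0*(-1.1733 + 1.1733) = -1.1733
  grad(y) = -19.6932, v = y - alpha*grad = 1.4951
  prox(v) = soft_thresh(1.4951, 0.3496) = 1.1455
Iteration 2: beta = 0.3333, y = 1.1455 + 0.3333*(1.1455 + 1.1733) = 1.9185
  grad(y) = -7.3261, v = y - alpha*grad = 2.9112
  prox(v) = soft_thresh(2.9112, 0.3496) = 2.5616
f(x_2) = 2*2.5616^2 - 15*2.5616 + 2.58*|2.5616| = -18.6914


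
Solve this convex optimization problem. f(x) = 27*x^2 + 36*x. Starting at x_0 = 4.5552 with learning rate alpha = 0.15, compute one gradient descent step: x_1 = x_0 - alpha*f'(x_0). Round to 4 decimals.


We compute the gradient at x_0 and apply the update.
f'(x) = 54*x + 36
f'(4.5552) = 54*4.5552 + 36 = 281.9808
x_1 = 4.5552 - 0.15*281.9808 = -37.7419


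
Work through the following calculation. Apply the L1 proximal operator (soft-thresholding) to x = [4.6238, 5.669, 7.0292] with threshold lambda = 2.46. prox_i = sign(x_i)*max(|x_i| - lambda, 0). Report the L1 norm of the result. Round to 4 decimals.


Soft-thresholding with lambda = 2.46:
prox(4.6238) = sign(4.6238)*max(|4.6238| - 2.46, 0) = 2.1638
prox(5.669) = sign(5.669)*max(|5.669| - 2.46, 0) = 3.209
prox(7.0292) = sign(7.0292)*max(|7.0292| - 2.46, 0) = 4.5692
prox(x) = [2.1638, 3.209, 4.5692]
||prox(x)||_1 = 2.1638 + 3.209 + 4.5692 = 9.942
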